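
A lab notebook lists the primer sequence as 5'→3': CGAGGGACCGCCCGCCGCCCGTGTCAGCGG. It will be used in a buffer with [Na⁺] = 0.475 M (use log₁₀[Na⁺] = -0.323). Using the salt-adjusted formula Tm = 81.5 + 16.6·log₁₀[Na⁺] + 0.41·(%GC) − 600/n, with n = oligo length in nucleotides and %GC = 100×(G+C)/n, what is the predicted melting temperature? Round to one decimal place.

90.3°C

Length n = 30. Counting bases: A=3, C=13, G=12, T=2
G+C = 25, so %GC = 25/30 × 100 = 83.333%
Salt term: 16.6 × (-0.323) = -5.362
GC term: 0.41 × 83.333 = 34.167; length term: −600/30 = −20
Tm = 81.5 + (-5.362) + 34.167 − 20 = 90.305 → 90.3°C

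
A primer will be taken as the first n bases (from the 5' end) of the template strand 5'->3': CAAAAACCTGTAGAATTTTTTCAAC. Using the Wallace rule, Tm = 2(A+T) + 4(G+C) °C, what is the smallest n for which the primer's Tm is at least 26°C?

n = 10

First 9 bases: CAAAAACCT → Tm = 24°C (< 26°C)
First 10 bases: CAAAAACCTG → Tm = 28°C (≥ 26°C)
Each additional base adds 2°C (A/T) or 4°C (G/C), so Tm is non-decreasing in n; n = 10 is the first length to reach 26°C.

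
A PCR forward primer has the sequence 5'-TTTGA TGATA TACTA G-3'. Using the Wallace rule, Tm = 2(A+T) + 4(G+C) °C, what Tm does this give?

Base counts: T=7, G=3, A=5, C=1
A+T = 12, G+C = 4
Tm = 4·4 + 2·12 = 16 + 24 = 40°C

40°C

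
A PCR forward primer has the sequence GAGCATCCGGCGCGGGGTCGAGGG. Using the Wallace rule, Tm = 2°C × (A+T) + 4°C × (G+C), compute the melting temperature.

86°C

T=2, G=13, A=3, C=6
So N_AT = 5 and N_GC = 19.
Tm = 4·19 + 2·5 = 76 + 10 = 86°C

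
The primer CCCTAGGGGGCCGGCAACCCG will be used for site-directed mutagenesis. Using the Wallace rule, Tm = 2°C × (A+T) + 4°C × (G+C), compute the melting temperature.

Scanning the sequence gives G=8, T=1, A=3, C=9.
AT pairs contribute 4, GC pairs contribute 17.
Tm = 2×4 + 4×17 = 76°C

76°C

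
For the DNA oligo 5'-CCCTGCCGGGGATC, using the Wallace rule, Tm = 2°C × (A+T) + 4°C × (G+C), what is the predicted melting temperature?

50°C

Counting bases: C=6, G=5, A=1, T=2
AT pairs contribute 3, GC pairs contribute 11.
Tm = 4·11 + 2·3 = 44 + 6 = 50°C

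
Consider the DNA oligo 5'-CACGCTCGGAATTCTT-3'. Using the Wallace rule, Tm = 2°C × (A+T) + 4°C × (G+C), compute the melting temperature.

Base counts: C=5, T=5, G=3, A=3
A+T = 8, G+C = 8
Tm = 4·8 + 2·8 = 32 + 16 = 48°C

48°C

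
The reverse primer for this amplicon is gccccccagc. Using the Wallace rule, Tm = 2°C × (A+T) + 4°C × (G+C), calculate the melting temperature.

38°C

Scanning the sequence gives A=1, C=7, T=0, G=2.
A+T = 1, G+C = 9
Tm = 2×1 + 4×9 = 38°C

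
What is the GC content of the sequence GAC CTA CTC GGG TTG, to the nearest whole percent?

Base counts: A=2, G=5, T=4, C=4
G+C = 5 + 4 = 9 out of 15 bases
%GC = 9/15 × 100 = 60% ≈ 60%

60%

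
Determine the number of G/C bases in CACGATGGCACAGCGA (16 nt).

10

Scanning the sequence gives C=5, A=5, T=1, G=5.
Total G or C: 5 + 5 = 10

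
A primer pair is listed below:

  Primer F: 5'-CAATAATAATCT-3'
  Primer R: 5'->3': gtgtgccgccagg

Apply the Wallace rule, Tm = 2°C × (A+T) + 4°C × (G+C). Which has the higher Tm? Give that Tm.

Primer F: A+T=10, G+C=2 → Tm = 2(10)+4(2) = 28°C
Primer R: A+T=3, G+C=10 → Tm = 2(3)+4(10) = 46°C
28°C vs 46°C → primer R is higher.

Primer R, 46°C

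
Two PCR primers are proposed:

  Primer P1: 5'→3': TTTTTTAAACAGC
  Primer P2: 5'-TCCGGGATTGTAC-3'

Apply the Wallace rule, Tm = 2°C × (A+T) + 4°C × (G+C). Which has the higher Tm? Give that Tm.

Primer P1: A+T=10, G+C=3 → Tm = 2(10)+4(3) = 32°C
Primer P2: A+T=6, G+C=7 → Tm = 2(6)+4(7) = 40°C
32°C vs 40°C → primer P2 is higher.

Primer P2, 40°C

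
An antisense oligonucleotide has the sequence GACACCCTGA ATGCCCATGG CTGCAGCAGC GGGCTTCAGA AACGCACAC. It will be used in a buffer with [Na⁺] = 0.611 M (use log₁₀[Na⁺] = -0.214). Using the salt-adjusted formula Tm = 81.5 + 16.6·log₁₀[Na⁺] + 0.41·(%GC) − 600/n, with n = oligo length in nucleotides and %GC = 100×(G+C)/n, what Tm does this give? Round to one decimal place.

Length n = 49. Counting bases: G=13, T=6, A=13, C=17
G+C = 30, so %GC = 30/49 × 100 = 61.224%
Salt term: 16.6 × (-0.214) = -3.552
GC term: 0.41 × 61.224 = 25.102; length term: −600/49 = −12.245
Tm = 81.5 + (-3.552) + 25.102 − 12.245 = 90.805 → 90.8°C

90.8°C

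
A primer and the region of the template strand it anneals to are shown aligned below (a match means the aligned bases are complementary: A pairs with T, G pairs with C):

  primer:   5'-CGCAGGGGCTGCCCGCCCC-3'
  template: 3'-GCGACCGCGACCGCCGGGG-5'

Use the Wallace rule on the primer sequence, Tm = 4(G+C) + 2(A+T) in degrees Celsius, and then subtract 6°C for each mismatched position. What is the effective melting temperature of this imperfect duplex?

Primer base counts: A=1, T=1, G=7, C=10 → A+T=2, G+C=17
Perfect-match Tm = 2(2) + 4(17) = 4 + 68 = 72°C
Mismatches (positions where the bases are not complementary): 4 (at positions 4, 7, 12, 14)
Effective Tm = 72 − 4×6 = 72 − 24 = 48°C

48°C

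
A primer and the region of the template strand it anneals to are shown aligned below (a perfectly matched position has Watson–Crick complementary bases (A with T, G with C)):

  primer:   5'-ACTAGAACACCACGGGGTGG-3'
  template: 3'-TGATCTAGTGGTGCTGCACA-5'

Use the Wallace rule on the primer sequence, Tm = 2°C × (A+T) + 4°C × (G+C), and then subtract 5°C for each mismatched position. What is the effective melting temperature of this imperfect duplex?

Primer base counts: A=6, T=2, G=7, C=5 → A+T=8, G+C=12
Perfect-match Tm = 2(8) + 4(12) = 16 + 48 = 64°C
Mismatches (positions where the bases are not complementary): 4 (at positions 7, 15, 16, 20)
Effective Tm = 64 − 4×5 = 64 − 20 = 44°C

44°C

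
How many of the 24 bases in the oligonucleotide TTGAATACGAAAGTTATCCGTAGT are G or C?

8

T=8, G=5, A=8, C=3
G+C = 5 + 3 = 8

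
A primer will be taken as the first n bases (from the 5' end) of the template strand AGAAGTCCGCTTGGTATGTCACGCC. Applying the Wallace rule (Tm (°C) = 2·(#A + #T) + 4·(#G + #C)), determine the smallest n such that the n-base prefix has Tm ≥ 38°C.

n = 13

First 12 bases: AGAAGTCCGCTT → Tm = 36°C (< 38°C)
First 13 bases: AGAAGTCCGCTTG → Tm = 40°C (≥ 38°C)
Since every base adds ≥2°C, Tm only increases with n, so the threshold is first crossed at n = 13.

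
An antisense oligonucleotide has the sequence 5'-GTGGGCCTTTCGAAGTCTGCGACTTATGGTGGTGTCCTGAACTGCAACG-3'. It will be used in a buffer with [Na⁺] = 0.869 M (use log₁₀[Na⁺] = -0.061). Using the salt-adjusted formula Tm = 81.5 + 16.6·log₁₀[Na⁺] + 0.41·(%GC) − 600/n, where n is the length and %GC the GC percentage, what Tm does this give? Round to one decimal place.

Length n = 49. C=11, G=16, A=8, T=14
G+C = 27, so %GC = 27/49 × 100 = 55.102%
Salt term: 16.6 × (-0.061) = -1.013
GC term: 0.41 × 55.102 = 22.592; length term: −600/49 = −12.245
Tm = 81.5 + (-1.013) + 22.592 − 12.245 = 90.834 → 90.8°C

90.8°C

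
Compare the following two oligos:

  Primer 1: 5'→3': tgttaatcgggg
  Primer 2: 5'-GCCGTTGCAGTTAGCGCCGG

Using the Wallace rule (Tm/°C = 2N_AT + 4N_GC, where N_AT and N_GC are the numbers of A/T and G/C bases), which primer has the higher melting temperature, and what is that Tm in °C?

Primer 1: A+T=6, G+C=6 → Tm = 2(6)+4(6) = 36°C
Primer 2: A+T=6, G+C=14 → Tm = 2(6)+4(14) = 68°C
36°C vs 68°C → primer 2 is higher.

Primer 2, 68°C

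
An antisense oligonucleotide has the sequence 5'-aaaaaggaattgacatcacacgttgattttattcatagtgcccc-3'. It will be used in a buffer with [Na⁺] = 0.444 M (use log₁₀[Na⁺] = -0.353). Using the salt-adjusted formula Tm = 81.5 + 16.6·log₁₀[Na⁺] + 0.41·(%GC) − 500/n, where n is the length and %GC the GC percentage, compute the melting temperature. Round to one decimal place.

Length n = 44. Scanning the sequence gives G=7, A=15, T=13, C=9.
G+C = 16, so %GC = 16/44 × 100 = 36.364%
Salt term: 16.6 × (-0.353) = -5.86
GC term: 0.41 × 36.364 = 14.909; length term: −500/44 = −11.364
Tm = 81.5 + (-5.86) + 14.909 − 11.364 = 79.185 → 79.2°C

79.2°C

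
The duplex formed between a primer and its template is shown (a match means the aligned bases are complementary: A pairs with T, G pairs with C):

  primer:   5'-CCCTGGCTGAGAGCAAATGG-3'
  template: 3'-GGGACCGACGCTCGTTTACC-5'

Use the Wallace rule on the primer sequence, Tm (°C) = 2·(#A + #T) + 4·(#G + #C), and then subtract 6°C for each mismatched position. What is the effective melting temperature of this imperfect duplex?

58°C

Primer base counts: A=5, T=3, G=7, C=5 → A+T=8, G+C=12
Perfect-match Tm = 2(8) + 4(12) = 16 + 48 = 64°C
Mismatches (positions where the bases are not complementary): 1 (at position 10)
Effective Tm = 64 − 1×6 = 64 − 6 = 58°C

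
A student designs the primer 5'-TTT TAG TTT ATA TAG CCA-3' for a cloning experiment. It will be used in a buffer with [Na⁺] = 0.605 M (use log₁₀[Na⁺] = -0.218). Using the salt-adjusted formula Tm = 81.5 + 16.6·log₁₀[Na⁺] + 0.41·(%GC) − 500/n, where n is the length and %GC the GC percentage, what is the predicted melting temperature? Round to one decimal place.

Length n = 18. Counting bases: A=5, T=9, C=2, G=2
G+C = 4, so %GC = 4/18 × 100 = 22.222%
Salt term: 16.6 × (-0.218) = -3.619
GC term: 0.41 × 22.222 = 9.111; length term: −500/18 = −27.778
Tm = 81.5 + (-3.619) + 9.111 − 27.778 = 59.214 → 59.2°C

59.2°C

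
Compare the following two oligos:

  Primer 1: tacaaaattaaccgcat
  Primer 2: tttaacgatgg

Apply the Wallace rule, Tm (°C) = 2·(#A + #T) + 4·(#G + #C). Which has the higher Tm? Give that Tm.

Primer 1: A+T=12, G+C=5 → Tm = 2(12)+4(5) = 44°C
Primer 2: A+T=7, G+C=4 → Tm = 2(7)+4(4) = 30°C
44°C vs 30°C → primer 1 is higher.

Primer 1, 44°C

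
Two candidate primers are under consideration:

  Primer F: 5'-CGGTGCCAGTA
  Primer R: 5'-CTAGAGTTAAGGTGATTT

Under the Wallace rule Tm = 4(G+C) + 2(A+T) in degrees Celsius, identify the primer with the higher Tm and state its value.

Primer R, 48°C

Primer F: A+T=4, G+C=7 → Tm = 2(4)+4(7) = 36°C
Primer R: A+T=12, G+C=6 → Tm = 2(12)+4(6) = 48°C
36°C vs 48°C → primer R is higher.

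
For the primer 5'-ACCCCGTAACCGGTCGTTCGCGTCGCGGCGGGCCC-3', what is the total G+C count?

27

Counting bases: T=5, G=12, A=3, C=15
Total G or C: 12 + 15 = 27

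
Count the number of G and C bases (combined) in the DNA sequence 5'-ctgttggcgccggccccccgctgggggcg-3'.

Scanning the sequence gives G=13, C=12, T=4, A=0.
G+C = 13 + 12 = 25

25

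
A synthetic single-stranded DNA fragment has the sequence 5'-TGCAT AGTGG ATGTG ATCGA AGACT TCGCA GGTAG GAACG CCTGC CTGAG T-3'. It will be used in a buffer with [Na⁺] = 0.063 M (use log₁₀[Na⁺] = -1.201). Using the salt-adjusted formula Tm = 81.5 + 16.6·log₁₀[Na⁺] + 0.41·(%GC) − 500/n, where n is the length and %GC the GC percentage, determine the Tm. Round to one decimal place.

73.5°C

Length n = 51. Counting bases: G=17, T=12, C=10, A=12
G+C = 27, so %GC = 27/51 × 100 = 52.941%
Salt term: 16.6 × (-1.201) = -19.937
GC term: 0.41 × 52.941 = 21.706; length term: −500/51 = −9.804
Tm = 81.5 + (-19.937) + 21.706 − 9.804 = 73.465 → 73.5°C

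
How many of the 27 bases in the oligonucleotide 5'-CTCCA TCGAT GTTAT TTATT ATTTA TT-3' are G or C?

C=4, A=6, G=2, T=15
G+C = 2 + 4 = 6

6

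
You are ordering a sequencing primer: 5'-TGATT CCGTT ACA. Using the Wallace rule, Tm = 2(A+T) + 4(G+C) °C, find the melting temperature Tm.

36°C

Base counts: C=3, A=3, G=2, T=5
So N_AT = 8 and N_GC = 5.
Tm = 2×8 + 4×5 = 36°C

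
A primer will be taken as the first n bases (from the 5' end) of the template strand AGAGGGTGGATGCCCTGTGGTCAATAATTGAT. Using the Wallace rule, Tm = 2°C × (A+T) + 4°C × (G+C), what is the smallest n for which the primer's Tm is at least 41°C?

First 12 bases: AGAGGGTGGATG → Tm = 38°C (< 41°C)
First 13 bases: AGAGGGTGGATGC → Tm = 42°C (≥ 41°C)
Since every base adds ≥2°C, Tm only increases with n, so the threshold is first crossed at n = 13.

n = 13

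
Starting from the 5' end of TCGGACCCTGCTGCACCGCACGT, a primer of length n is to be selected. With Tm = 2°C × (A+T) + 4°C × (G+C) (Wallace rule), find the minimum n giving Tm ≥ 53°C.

First 15 bases: TCGGACCCTGCTGCA → Tm = 50°C (< 53°C)
First 16 bases: TCGGACCCTGCTGCAC → Tm = 54°C (≥ 53°C)
Since every base adds ≥2°C, Tm only increases with n, so the threshold is first crossed at n = 16.

n = 16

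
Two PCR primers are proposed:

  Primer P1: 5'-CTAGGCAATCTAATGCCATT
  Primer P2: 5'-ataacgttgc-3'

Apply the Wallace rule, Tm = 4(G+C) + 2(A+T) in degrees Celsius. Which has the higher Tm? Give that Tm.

Primer P1, 56°C

Primer P1: A+T=12, G+C=8 → Tm = 2(12)+4(8) = 56°C
Primer P2: A+T=6, G+C=4 → Tm = 2(6)+4(4) = 28°C
56°C vs 28°C → primer P1 is higher.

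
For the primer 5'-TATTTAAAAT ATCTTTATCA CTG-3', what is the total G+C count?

Counting bases: G=1, A=8, T=11, C=3
Total G or C: 1 + 3 = 4

4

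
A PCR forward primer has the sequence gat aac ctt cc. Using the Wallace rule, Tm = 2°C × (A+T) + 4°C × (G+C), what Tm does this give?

32°C

Scanning the sequence gives T=3, A=3, C=4, G=1.
A+T = 6, G+C = 5
Tm = 2×6 + 4×5 = 32°C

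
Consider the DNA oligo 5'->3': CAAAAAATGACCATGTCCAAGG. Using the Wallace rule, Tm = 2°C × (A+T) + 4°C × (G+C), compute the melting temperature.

Counting bases: C=5, G=4, T=3, A=10
A+T = 13, G+C = 9
Tm = 2(13) + 4(9) = 26 + 36 = 62°C

62°C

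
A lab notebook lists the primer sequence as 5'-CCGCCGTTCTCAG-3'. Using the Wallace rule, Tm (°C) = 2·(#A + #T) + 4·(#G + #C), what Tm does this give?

44°C

Counting bases: C=6, A=1, G=3, T=3
So N_AT = 4 and N_GC = 9.
Tm = 2(4) + 4(9) = 8 + 36 = 44°C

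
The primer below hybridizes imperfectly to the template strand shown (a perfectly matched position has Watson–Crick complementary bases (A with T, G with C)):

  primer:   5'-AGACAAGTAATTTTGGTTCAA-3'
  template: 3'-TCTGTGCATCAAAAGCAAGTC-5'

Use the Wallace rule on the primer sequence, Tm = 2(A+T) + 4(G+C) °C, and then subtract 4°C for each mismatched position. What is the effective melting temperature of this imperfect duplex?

38°C

Primer base counts: A=8, T=7, G=4, C=2 → A+T=15, G+C=6
Perfect-match Tm = 2(15) + 4(6) = 30 + 24 = 54°C
Mismatches (positions where the bases are not complementary): 4 (at positions 6, 10, 15, 21)
Effective Tm = 54 − 4×4 = 54 − 16 = 38°C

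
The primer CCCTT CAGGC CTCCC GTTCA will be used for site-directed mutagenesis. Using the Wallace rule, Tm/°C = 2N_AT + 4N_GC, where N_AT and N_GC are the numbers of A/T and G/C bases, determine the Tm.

66°C

Counting bases: G=3, T=5, C=10, A=2
So N_AT = 7 and N_GC = 13.
Tm = 4·13 + 2·7 = 52 + 14 = 66°C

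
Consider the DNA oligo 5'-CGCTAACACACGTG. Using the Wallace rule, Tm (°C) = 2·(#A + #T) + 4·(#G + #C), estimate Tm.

A=4, G=3, T=2, C=5
So N_AT = 6 and N_GC = 8.
Tm = 2×6 + 4×8 = 44°C

44°C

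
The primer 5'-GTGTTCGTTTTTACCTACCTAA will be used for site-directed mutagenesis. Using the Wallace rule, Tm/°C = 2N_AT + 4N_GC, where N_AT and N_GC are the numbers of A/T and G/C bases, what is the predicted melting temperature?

T=10, C=5, G=3, A=4
So N_AT = 14 and N_GC = 8.
Tm = 2×14 + 4×8 = 60°C

60°C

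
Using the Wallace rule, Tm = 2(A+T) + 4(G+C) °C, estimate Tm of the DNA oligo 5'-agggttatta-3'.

Base counts: T=4, G=3, A=3, C=0
A+T = 7, G+C = 3
Tm = 2(7) + 4(3) = 14 + 12 = 26°C

26°C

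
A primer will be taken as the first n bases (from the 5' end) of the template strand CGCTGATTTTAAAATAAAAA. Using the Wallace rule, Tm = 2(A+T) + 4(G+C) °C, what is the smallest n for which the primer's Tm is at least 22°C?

n = 7

First 6 bases: CGCTGA → Tm = 20°C (< 22°C)
First 7 bases: CGCTGAT → Tm = 22°C (≥ 22°C)
Since every base adds ≥2°C, Tm only increases with n, so the threshold is first crossed at n = 7.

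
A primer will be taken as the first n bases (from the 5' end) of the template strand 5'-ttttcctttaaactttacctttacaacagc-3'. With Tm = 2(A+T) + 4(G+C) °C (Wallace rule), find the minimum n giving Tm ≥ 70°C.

n = 28

First 27 bases: TTTTCCTTTAAACTTTACCTTTACAAC → Tm = 68°C (< 70°C)
First 28 bases: TTTTCCTTTAAACTTTACCTTTACAACA → Tm = 70°C (≥ 70°C)
Each additional base adds 2°C (A/T) or 4°C (G/C), so Tm is non-decreasing in n; n = 28 is the first length to reach 70°C.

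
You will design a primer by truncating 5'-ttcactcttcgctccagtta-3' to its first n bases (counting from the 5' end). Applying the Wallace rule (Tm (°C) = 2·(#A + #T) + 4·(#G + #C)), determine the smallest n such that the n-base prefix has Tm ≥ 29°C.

n = 11

First 10 bases: TTCACTCTTC → Tm = 28°C (< 29°C)
First 11 bases: TTCACTCTTCG → Tm = 32°C (≥ 29°C)
Since every base adds ≥2°C, Tm only increases with n, so the threshold is first crossed at n = 11.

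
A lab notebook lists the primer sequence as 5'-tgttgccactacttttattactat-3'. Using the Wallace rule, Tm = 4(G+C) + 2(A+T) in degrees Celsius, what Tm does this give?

G=2, A=5, T=12, C=5
AT pairs contribute 17, GC pairs contribute 7.
Tm = 2(17) + 4(7) = 34 + 28 = 62°C

62°C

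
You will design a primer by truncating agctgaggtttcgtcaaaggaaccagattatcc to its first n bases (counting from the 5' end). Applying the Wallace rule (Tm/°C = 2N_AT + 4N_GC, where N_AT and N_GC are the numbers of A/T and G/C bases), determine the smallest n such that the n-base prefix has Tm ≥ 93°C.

n = 33

First 32 bases: AGCTGAGGTTTCGTCAAAGGAACCAGATTATC → Tm = 92°C (< 93°C)
First 33 bases: AGCTGAGGTTTCGTCAAAGGAACCAGATTATCC → Tm = 96°C (≥ 93°C)
Each additional base adds 2°C (A/T) or 4°C (G/C), so Tm is non-decreasing in n; n = 33 is the first length to reach 93°C.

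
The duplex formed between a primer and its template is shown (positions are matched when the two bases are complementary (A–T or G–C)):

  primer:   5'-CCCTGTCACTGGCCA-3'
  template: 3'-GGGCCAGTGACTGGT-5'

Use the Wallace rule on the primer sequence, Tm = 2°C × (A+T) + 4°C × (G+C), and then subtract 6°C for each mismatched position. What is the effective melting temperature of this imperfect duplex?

Primer base counts: A=2, T=3, G=3, C=7 → A+T=5, G+C=10
Perfect-match Tm = 2(5) + 4(10) = 10 + 40 = 50°C
Mismatches (positions where the bases are not complementary): 2 (at positions 4, 12)
Effective Tm = 50 − 2×6 = 50 − 12 = 38°C

38°C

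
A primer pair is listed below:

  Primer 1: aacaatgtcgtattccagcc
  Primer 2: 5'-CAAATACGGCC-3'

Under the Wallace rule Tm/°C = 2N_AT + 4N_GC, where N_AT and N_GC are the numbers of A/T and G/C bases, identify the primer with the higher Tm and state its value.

Primer 1, 58°C

Primer 1: A+T=11, G+C=9 → Tm = 2(11)+4(9) = 58°C
Primer 2: A+T=5, G+C=6 → Tm = 2(5)+4(6) = 34°C
58°C vs 34°C → primer 1 is higher.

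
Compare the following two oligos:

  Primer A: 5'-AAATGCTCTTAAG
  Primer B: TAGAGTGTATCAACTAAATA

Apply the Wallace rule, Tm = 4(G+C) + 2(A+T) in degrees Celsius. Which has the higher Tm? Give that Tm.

Primer B, 50°C

Primer A: A+T=9, G+C=4 → Tm = 2(9)+4(4) = 34°C
Primer B: A+T=15, G+C=5 → Tm = 2(15)+4(5) = 50°C
34°C vs 50°C → primer B is higher.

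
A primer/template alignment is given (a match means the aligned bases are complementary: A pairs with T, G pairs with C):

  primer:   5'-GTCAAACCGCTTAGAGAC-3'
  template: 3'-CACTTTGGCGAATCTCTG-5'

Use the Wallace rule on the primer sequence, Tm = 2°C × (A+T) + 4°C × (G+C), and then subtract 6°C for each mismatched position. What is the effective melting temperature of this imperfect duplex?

Primer base counts: A=6, T=3, G=4, C=5 → A+T=9, G+C=9
Perfect-match Tm = 2(9) + 4(9) = 18 + 36 = 54°C
Mismatches (positions where the bases are not complementary): 1 (at position 3)
Effective Tm = 54 − 1×6 = 54 − 6 = 48°C

48°C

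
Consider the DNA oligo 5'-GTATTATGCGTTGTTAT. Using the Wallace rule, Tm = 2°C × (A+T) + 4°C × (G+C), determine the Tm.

44°C

Counting bases: T=9, G=4, C=1, A=3
A+T = 12, G+C = 5
Tm = 2(12) + 4(5) = 24 + 20 = 44°C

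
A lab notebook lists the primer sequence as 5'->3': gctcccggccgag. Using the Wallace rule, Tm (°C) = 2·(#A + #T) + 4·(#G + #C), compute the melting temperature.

48°C

Base counts: T=1, A=1, C=6, G=5
A+T = 2, G+C = 11
Tm = 4·11 + 2·2 = 44 + 4 = 48°C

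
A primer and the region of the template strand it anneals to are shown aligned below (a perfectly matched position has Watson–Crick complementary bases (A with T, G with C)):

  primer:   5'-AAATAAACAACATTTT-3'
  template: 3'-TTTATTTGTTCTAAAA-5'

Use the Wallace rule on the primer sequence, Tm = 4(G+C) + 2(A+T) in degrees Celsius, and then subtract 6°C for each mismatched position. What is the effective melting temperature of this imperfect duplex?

Primer base counts: A=9, T=5, G=0, C=2 → A+T=14, G+C=2
Perfect-match Tm = 2(14) + 4(2) = 28 + 8 = 36°C
Mismatches (positions where the bases are not complementary): 1 (at position 11)
Effective Tm = 36 − 1×6 = 36 − 6 = 30°C

30°C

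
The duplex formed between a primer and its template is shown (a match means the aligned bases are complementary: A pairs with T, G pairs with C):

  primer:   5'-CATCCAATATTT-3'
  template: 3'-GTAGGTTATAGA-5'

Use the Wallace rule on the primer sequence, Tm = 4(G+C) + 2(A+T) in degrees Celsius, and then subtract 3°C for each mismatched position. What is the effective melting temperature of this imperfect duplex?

Primer base counts: A=4, T=5, G=0, C=3 → A+T=9, G+C=3
Perfect-match Tm = 2(9) + 4(3) = 18 + 12 = 30°C
Mismatches (positions where the bases are not complementary): 1 (at position 11)
Effective Tm = 30 − 1×3 = 30 − 3 = 27°C

27°C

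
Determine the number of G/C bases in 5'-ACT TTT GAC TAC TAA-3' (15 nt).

4

Scanning the sequence gives T=6, C=3, G=1, A=5.
G+C = 1 + 3 = 4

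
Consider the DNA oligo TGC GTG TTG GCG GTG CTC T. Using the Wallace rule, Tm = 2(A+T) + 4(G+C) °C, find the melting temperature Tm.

Counting bases: A=0, T=7, C=4, G=8
So N_AT = 7 and N_GC = 12.
Tm = 4·12 + 2·7 = 48 + 14 = 62°C

62°C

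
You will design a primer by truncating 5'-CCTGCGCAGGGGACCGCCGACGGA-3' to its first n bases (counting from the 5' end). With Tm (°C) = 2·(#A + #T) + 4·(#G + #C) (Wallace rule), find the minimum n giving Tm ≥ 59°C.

First 16 bases: CCTGCGCAGGGGACCG → Tm = 58°C (< 59°C)
First 17 bases: CCTGCGCAGGGGACCGC → Tm = 62°C (≥ 59°C)
Each additional base adds 2°C (A/T) or 4°C (G/C), so Tm is non-decreasing in n; n = 17 is the first length to reach 59°C.

n = 17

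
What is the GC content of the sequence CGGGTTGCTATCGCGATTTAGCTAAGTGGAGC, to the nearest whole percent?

53%

Base counts: A=6, T=9, C=6, G=11
G+C = 11 + 6 = 17 out of 32 bases
%GC = 17/32 × 100 = 53.12% ≈ 53%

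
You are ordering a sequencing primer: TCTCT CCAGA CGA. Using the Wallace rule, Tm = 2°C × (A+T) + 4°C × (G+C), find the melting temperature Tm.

40°C

Scanning the sequence gives T=3, A=3, C=5, G=2.
A+T = 6, G+C = 7
Tm = 2(6) + 4(7) = 12 + 28 = 40°C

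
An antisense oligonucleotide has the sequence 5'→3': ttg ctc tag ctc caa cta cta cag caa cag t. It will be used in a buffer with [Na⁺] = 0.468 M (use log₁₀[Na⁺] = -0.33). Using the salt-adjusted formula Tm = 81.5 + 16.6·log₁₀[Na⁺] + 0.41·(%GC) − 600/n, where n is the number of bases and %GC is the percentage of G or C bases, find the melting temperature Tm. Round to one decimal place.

Length n = 31. T=8, G=4, C=10, A=9
G+C = 14, so %GC = 14/31 × 100 = 45.161%
Salt term: 16.6 × (-0.33) = -5.478
GC term: 0.41 × 45.161 = 18.516; length term: −600/31 = −19.355
Tm = 81.5 + (-5.478) + 18.516 − 19.355 = 75.183 → 75.2°C

75.2°C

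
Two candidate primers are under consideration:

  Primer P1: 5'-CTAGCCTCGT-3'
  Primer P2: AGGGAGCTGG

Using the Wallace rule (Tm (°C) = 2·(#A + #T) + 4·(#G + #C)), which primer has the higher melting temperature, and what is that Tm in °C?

Primer P2, 34°C

Primer P1: A+T=4, G+C=6 → Tm = 2(4)+4(6) = 32°C
Primer P2: A+T=3, G+C=7 → Tm = 2(3)+4(7) = 34°C
32°C vs 34°C → primer P2 is higher.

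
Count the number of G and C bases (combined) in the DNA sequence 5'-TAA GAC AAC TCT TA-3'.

4

Scanning the sequence gives A=6, C=3, G=1, T=4.
Total G or C: 1 + 3 = 4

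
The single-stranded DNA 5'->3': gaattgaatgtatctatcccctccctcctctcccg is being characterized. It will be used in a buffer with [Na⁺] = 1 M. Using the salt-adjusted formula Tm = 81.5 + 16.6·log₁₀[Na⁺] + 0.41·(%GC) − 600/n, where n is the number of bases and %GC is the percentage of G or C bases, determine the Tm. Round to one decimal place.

85.4°C

Length n = 35. Scanning the sequence gives G=4, C=14, A=6, T=11.
G+C = 18, so %GC = 18/35 × 100 = 51.429%
Salt term: 16.6 × (0) = 0
GC term: 0.41 × 51.429 = 21.086; length term: −600/35 = −17.143
Tm = 81.5 + (0) + 21.086 − 17.143 = 85.443 → 85.4°C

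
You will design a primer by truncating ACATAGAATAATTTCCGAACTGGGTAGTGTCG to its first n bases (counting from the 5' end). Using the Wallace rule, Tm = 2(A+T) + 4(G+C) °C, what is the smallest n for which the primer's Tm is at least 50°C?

First 19 bases: ACATAGAATAATTTCCGAA → Tm = 48°C (< 50°C)
First 20 bases: ACATAGAATAATTTCCGAAC → Tm = 52°C (≥ 50°C)
Each additional base adds 2°C (A/T) or 4°C (G/C), so Tm is non-decreasing in n; n = 20 is the first length to reach 50°C.

n = 20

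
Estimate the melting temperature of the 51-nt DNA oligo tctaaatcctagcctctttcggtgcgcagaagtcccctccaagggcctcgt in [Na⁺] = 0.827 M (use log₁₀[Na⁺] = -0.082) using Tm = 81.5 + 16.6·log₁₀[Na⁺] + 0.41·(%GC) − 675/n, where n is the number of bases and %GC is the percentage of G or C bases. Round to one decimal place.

90.2°C

Length n = 51. Counting bases: A=9, G=11, C=18, T=13
G+C = 29, so %GC = 29/51 × 100 = 56.863%
Salt term: 16.6 × (-0.082) = -1.361
GC term: 0.41 × 56.863 = 23.314; length term: −675/51 = −13.235
Tm = 81.5 + (-1.361) + 23.314 − 13.235 = 90.218 → 90.2°C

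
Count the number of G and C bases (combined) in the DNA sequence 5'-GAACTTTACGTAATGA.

5

G=3, C=2, T=5, A=6
Total G or C: 3 + 2 = 5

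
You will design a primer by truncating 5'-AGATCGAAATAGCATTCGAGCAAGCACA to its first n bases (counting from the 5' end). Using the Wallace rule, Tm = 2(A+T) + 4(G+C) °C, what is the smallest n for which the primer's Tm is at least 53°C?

First 19 bases: AGATCGAAATAGCATTCGA → Tm = 52°C (< 53°C)
First 20 bases: AGATCGAAATAGCATTCGAG → Tm = 56°C (≥ 53°C)
Each additional base adds 2°C (A/T) or 4°C (G/C), so Tm is non-decreasing in n; n = 20 is the first length to reach 53°C.

n = 20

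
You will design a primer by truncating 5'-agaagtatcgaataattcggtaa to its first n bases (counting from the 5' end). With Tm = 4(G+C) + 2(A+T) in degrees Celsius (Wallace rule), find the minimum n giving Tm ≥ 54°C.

First 19 bases: AGAAGTATCGAATAATTCG → Tm = 50°C (< 54°C)
First 20 bases: AGAAGTATCGAATAATTCGG → Tm = 54°C (≥ 54°C)
Since every base adds ≥2°C, Tm only increases with n, so the threshold is first crossed at n = 20.

n = 20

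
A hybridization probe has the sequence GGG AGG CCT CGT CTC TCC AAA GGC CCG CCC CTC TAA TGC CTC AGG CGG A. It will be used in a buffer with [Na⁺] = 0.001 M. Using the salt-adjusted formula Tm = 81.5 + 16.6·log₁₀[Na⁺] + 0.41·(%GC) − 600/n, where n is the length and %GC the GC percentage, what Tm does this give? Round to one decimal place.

47.1°C

Length n = 49. Scanning the sequence gives G=14, C=19, T=8, A=8.
G+C = 33, so %GC = 33/49 × 100 = 67.347%
Salt term: 16.6 × (-3) = -49.8
GC term: 0.41 × 67.347 = 27.612; length term: −600/49 = −12.245
Tm = 81.5 + (-49.8) + 27.612 − 12.245 = 47.067 → 47.1°C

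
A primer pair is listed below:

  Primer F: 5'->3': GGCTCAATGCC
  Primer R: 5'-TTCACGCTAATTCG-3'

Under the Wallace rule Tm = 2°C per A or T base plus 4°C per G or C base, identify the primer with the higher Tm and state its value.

Primer F: A+T=4, G+C=7 → Tm = 2(4)+4(7) = 36°C
Primer R: A+T=8, G+C=6 → Tm = 2(8)+4(6) = 40°C
36°C vs 40°C → primer R is higher.

Primer R, 40°C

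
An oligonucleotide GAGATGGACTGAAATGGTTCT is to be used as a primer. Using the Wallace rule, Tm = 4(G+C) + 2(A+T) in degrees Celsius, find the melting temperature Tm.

60°C

Scanning the sequence gives A=6, T=6, G=7, C=2.
So N_AT = 12 and N_GC = 9.
Tm = 2(12) + 4(9) = 24 + 36 = 60°C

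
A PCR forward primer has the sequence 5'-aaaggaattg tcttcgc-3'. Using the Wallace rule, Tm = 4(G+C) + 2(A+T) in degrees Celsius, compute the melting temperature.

A=5, C=3, T=5, G=4
So N_AT = 10 and N_GC = 7.
Tm = 4·7 + 2·10 = 28 + 20 = 48°C

48°C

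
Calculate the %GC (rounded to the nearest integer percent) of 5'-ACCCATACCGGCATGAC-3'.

59%

Counting bases: A=5, C=7, G=3, T=2
G+C = 3 + 7 = 10 out of 17 bases
%GC = 10/17 × 100 = 58.82% ≈ 59%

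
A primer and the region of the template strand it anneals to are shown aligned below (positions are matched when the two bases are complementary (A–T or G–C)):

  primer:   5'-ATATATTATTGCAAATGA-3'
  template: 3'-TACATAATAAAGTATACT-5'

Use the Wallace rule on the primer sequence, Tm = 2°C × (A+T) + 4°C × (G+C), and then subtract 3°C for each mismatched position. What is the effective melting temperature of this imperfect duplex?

Primer base counts: A=8, T=7, G=2, C=1 → A+T=15, G+C=3
Perfect-match Tm = 2(15) + 4(3) = 30 + 12 = 42°C
Mismatches (positions where the bases are not complementary): 3 (at positions 3, 11, 14)
Effective Tm = 42 − 3×3 = 42 − 9 = 33°C

33°C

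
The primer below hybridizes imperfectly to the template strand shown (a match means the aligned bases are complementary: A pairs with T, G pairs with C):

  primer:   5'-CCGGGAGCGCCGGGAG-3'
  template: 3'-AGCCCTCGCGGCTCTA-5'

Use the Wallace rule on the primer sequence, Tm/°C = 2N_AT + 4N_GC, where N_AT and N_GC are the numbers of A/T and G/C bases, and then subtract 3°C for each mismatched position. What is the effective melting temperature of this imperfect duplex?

51°C

Primer base counts: A=2, T=0, G=9, C=5 → A+T=2, G+C=14
Perfect-match Tm = 2(2) + 4(14) = 4 + 56 = 60°C
Mismatches (positions where the bases are not complementary): 3 (at positions 1, 13, 16)
Effective Tm = 60 − 3×3 = 60 − 9 = 51°C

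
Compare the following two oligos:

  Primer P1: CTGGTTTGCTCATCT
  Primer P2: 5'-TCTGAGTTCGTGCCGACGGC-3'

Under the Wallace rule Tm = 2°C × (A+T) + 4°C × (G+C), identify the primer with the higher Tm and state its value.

Primer P2, 66°C

Primer P1: A+T=8, G+C=7 → Tm = 2(8)+4(7) = 44°C
Primer P2: A+T=7, G+C=13 → Tm = 2(7)+4(13) = 66°C
44°C vs 66°C → primer P2 is higher.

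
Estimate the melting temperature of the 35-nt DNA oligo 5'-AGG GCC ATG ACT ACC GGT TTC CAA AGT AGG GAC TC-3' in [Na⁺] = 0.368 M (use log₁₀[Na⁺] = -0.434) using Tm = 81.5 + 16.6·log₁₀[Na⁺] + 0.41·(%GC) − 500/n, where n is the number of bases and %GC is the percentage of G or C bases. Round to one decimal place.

82.3°C

Length n = 35. Base counts: C=9, T=7, A=9, G=10
G+C = 19, so %GC = 19/35 × 100 = 54.286%
Salt term: 16.6 × (-0.434) = -7.204
GC term: 0.41 × 54.286 = 22.257; length term: −500/35 = −14.286
Tm = 81.5 + (-7.204) + 22.257 − 14.286 = 82.267 → 82.3°C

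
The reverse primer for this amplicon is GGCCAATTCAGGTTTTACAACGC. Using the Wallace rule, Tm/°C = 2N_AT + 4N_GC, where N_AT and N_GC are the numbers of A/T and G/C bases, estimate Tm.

68°C

Scanning the sequence gives T=6, G=5, A=6, C=6.
AT pairs contribute 12, GC pairs contribute 11.
Tm = 2×12 + 4×11 = 68°C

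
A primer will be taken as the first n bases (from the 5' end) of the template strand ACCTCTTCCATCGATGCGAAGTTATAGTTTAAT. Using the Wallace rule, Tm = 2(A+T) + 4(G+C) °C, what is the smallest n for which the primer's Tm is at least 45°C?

n = 16

First 15 bases: ACCTCTTCCATCGAT → Tm = 44°C (< 45°C)
First 16 bases: ACCTCTTCCATCGATG → Tm = 48°C (≥ 45°C)
Each additional base adds 2°C (A/T) or 4°C (G/C), so Tm is non-decreasing in n; n = 16 is the first length to reach 45°C.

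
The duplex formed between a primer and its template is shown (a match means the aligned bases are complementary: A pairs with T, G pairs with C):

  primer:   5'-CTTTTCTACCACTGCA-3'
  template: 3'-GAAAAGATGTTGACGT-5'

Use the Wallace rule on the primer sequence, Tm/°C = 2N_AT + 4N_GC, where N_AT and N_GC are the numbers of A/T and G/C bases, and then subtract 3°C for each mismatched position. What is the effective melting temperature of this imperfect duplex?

43°C

Primer base counts: A=3, T=6, G=1, C=6 → A+T=9, G+C=7
Perfect-match Tm = 2(9) + 4(7) = 18 + 28 = 46°C
Mismatches (positions where the bases are not complementary): 1 (at position 10)
Effective Tm = 46 − 1×3 = 46 − 3 = 43°C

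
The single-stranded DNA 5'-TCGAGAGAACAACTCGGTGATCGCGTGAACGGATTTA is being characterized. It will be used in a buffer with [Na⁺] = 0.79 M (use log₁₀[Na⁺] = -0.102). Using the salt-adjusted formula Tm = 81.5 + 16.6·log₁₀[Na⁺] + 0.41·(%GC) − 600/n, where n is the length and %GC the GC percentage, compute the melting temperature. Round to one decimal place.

83.5°C

Length n = 37. Base counts: T=8, G=11, A=11, C=7
G+C = 18, so %GC = 18/37 × 100 = 48.649%
Salt term: 16.6 × (-0.102) = -1.693
GC term: 0.41 × 48.649 = 19.946; length term: −600/37 = −16.216
Tm = 81.5 + (-1.693) + 19.946 − 16.216 = 83.537 → 83.5°C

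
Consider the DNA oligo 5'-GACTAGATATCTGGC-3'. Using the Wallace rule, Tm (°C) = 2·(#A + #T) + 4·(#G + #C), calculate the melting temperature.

44°C

Scanning the sequence gives C=3, T=4, A=4, G=4.
AT pairs contribute 8, GC pairs contribute 7.
Tm = 2×8 + 4×7 = 44°C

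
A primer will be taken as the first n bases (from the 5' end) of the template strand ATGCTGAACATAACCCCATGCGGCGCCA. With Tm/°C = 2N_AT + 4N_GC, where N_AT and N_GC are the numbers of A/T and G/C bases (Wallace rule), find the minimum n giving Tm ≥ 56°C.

First 19 bases: ATGCTGAACATAACCCCAT → Tm = 54°C (< 56°C)
First 20 bases: ATGCTGAACATAACCCCATG → Tm = 58°C (≥ 56°C)
Each additional base adds 2°C (A/T) or 4°C (G/C), so Tm is non-decreasing in n; n = 20 is the first length to reach 56°C.

n = 20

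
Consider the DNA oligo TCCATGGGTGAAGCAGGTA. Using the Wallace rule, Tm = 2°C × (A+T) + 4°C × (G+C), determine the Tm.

Base counts: A=5, C=3, G=7, T=4
A+T = 9, G+C = 10
Tm = 4·10 + 2·9 = 40 + 18 = 58°C

58°C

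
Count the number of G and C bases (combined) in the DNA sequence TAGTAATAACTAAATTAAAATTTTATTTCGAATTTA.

4

G=2, C=2, A=16, T=16
Total G or C: 2 + 2 = 4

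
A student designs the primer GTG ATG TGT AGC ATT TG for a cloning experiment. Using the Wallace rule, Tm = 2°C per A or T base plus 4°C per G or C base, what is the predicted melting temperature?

Scanning the sequence gives T=7, G=6, A=3, C=1.
A+T = 10, G+C = 7
Tm = 2×10 + 4×7 = 48°C

48°C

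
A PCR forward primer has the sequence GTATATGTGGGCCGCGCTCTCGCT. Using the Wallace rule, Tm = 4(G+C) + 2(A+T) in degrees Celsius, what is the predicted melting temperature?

Scanning the sequence gives A=2, G=8, T=7, C=7.
AT pairs contribute 9, GC pairs contribute 15.
Tm = 2(9) + 4(15) = 18 + 60 = 78°C

78°C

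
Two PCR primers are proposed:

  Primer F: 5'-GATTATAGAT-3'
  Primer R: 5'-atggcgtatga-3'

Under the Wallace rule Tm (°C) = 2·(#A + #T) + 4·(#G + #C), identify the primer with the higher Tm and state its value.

Primer F: A+T=8, G+C=2 → Tm = 2(8)+4(2) = 24°C
Primer R: A+T=6, G+C=5 → Tm = 2(6)+4(5) = 32°C
24°C vs 32°C → primer R is higher.

Primer R, 32°C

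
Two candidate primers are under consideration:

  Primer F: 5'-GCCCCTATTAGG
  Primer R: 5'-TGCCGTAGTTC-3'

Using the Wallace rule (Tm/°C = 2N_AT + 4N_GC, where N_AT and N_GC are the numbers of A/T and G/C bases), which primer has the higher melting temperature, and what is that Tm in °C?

Primer F: A+T=5, G+C=7 → Tm = 2(5)+4(7) = 38°C
Primer R: A+T=5, G+C=6 → Tm = 2(5)+4(6) = 34°C
38°C vs 34°C → primer F is higher.

Primer F, 38°C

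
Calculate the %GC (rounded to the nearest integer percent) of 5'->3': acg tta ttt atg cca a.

31%

G=2, T=6, C=3, A=5
G+C = 2 + 3 = 5 out of 16 bases
%GC = 5/16 × 100 = 31.25% ≈ 31%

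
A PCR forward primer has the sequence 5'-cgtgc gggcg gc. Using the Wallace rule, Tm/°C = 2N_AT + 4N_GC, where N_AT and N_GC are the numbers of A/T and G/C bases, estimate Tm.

Base counts: C=4, T=1, A=0, G=7
A+T = 1, G+C = 11
Tm = 4·11 + 2·1 = 44 + 2 = 46°C

46°C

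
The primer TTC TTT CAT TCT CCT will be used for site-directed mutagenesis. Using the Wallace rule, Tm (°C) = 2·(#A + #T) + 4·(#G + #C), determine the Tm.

40°C

Scanning the sequence gives T=9, C=5, G=0, A=1.
AT pairs contribute 10, GC pairs contribute 5.
Tm = 2(10) + 4(5) = 20 + 20 = 40°C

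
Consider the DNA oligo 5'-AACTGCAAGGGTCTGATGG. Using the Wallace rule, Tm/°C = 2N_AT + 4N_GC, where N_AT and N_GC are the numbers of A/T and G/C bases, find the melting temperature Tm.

Counting bases: T=4, G=7, A=5, C=3
AT pairs contribute 9, GC pairs contribute 10.
Tm = 2(9) + 4(10) = 18 + 40 = 58°C

58°C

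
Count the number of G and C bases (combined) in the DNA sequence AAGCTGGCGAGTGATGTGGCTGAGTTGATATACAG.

17

T=9, A=9, G=13, C=4
G+C = 13 + 4 = 17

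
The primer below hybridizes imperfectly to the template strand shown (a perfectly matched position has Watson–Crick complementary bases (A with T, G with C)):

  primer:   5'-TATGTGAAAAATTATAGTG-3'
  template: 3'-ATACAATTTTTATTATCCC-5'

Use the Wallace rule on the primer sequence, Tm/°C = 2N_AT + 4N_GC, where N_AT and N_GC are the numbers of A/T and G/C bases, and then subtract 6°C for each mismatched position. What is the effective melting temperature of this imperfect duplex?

28°C

Primer base counts: A=8, T=7, G=4, C=0 → A+T=15, G+C=4
Perfect-match Tm = 2(15) + 4(4) = 30 + 16 = 46°C
Mismatches (positions where the bases are not complementary): 3 (at positions 6, 13, 18)
Effective Tm = 46 − 3×6 = 46 − 18 = 28°C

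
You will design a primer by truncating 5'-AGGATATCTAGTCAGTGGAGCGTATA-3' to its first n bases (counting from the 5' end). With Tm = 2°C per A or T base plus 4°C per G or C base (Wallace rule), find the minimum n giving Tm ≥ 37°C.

n = 14

First 13 bases: AGGATATCTAGTC → Tm = 36°C (< 37°C)
First 14 bases: AGGATATCTAGTCA → Tm = 38°C (≥ 37°C)
Since every base adds ≥2°C, Tm only increases with n, so the threshold is first crossed at n = 14.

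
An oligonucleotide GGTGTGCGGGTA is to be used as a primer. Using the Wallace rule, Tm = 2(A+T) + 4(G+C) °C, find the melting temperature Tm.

A=1, G=7, T=3, C=1
AT pairs contribute 4, GC pairs contribute 8.
Tm = 4·8 + 2·4 = 32 + 8 = 40°C

40°C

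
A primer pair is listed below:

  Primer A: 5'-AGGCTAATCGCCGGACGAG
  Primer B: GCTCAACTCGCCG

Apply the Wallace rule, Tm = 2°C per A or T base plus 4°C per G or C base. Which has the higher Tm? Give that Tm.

Primer A, 62°C

Primer A: A+T=7, G+C=12 → Tm = 2(7)+4(12) = 62°C
Primer B: A+T=4, G+C=9 → Tm = 2(4)+4(9) = 44°C
62°C vs 44°C → primer A is higher.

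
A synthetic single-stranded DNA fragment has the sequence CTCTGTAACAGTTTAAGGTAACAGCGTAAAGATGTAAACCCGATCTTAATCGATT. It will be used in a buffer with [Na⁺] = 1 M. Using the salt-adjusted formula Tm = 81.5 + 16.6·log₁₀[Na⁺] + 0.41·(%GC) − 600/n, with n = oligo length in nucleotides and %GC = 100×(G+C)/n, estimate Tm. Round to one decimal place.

85.5°C

Length n = 55. Counting bases: G=10, A=19, C=10, T=16
G+C = 20, so %GC = 20/55 × 100 = 36.364%
Salt term: 16.6 × (0) = 0
GC term: 0.41 × 36.364 = 14.909; length term: −600/55 = −10.909
Tm = 81.5 + (0) + 14.909 − 10.909 = 85.5 → 85.5°C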